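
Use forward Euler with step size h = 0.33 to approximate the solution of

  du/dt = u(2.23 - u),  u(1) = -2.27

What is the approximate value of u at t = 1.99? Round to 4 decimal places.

-171.1200

Euler: u_{n+1} = u_n + h·f(t_n, u_n).
t=1.000000, u=-2.270000: f=-10.215000 → u ← -2.270000 + 0.33·(-10.215000) = -5.640950
t=1.330000, u=-5.640950: f=-44.399635 → u ← -5.640950 + 0.33·(-44.399635) = -20.292830
t=1.660000, u=-20.292830: f=-457.051947 → u ← -20.292830 + 0.33·(-457.051947) = -171.119972
u(1.99) ≈ -171.1200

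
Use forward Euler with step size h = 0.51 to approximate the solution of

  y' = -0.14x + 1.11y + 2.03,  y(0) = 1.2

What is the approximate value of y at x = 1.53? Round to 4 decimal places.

Euler: y_{n+1} = y_n + h·f(x_n, y_n).
x=0.000000, y=1.200000: f=3.362000 → y ← 1.200000 + 0.51·3.362000 = 2.914620
x=0.510000, y=2.914620: f=5.193828 → y ← 2.914620 + 0.51·5.193828 = 5.563472
x=1.020000, y=5.563472: f=8.062654 → y ← 5.563472 + 0.51·8.062654 = 9.675426
y(1.53) ≈ 9.6754

9.6754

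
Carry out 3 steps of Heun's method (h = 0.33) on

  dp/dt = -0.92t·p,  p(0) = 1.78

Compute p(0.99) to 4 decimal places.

Heun: k1 = f(t_n, p_n); k2 = f(t_n + h, p_n + h·k1); p_{n+1} = p_n + (h/2)·(k1 + k2).
t=0.000000, p=1.780000:
  k1 = f(0.000000, 1.780000) = 0.000000
  k2 = f(0.330000, 1.780000) = -0.540408
  p ← 1.780000 + (0.33/2)·(0.000000 + (-0.540408)) = 1.690833
t=0.330000, p=1.690833:
  k1 = f(0.330000, 1.690833) = -0.513337
  k2 = f(0.660000, 1.521432) = -0.923813
  p ← 1.690833 + (0.33/2)·(-0.513337 + (-0.923813)) = 1.453703
t=0.660000, p=1.453703:
  k1 = f(0.660000, 1.453703) = -0.882688
  k2 = f(0.990000, 1.162416) = -1.058728
  p ← 1.453703 + (0.33/2)·(-0.882688 + (-1.058728)) = 1.133369
p(0.99) ≈ 1.1334

1.1334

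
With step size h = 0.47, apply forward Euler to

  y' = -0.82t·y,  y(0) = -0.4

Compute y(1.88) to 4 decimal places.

-0.0954

Euler: y_{n+1} = y_n + h·f(t_n, y_n).
t=0.000000, y=-0.400000: f=0.000000 → y ← -0.400000 + 0.47·0.000000 = -0.400000
t=0.470000, y=-0.400000: f=0.154160 → y ← -0.400000 + 0.47·0.154160 = -0.327545
t=0.940000, y=-0.327545: f=0.252472 → y ← -0.327545 + 0.47·0.252472 = -0.208883
t=1.410000, y=-0.208883: f=0.241511 → y ← -0.208883 + 0.47·0.241511 = -0.095373
y(1.88) ≈ -0.0954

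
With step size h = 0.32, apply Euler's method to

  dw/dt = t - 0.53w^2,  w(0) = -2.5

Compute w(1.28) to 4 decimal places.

-29.9692

Euler: w_{n+1} = w_n + h·f(t_n, w_n).
t=0.000000, w=-2.500000: f=-3.312500 → w ← -2.500000 + 0.32·(-3.312500) = -3.560000
t=0.320000, w=-3.560000: f=-6.397008 → w ← -3.560000 + 0.32·(-6.397008) = -5.607043
t=0.640000, w=-5.607043: f=-16.022631 → w ← -5.607043 + 0.32·(-16.022631) = -10.734284
t=0.960000, w=-10.734284: f=-60.109177 → w ← -10.734284 + 0.32·(-60.109177) = -29.969221
w(1.28) ≈ -29.9692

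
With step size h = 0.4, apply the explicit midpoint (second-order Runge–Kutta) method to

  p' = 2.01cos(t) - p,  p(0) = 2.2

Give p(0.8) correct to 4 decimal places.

Midpoint: k1 = f(t_n, p_n); k2 = f(t_n + h/2, p_n + (h/2)·k1); p_{n+1} = p_n + h·k2.
t=0.000000, p=2.200000:
  k1 = f(0.000000, 2.200000) = -0.190000
  k2 = f(0.200000, 2.162000) = -0.192066
  p ← 2.200000 + 0.4·(-0.192066) = 2.123174
t=0.400000, p=2.123174:
  k1 = f(0.400000, 2.123174) = -0.271841
  k2 = f(0.600000, 2.068805) = -0.409881
  p ← 2.123174 + 0.4·(-0.409881) = 1.959221
p(0.8) ≈ 1.9592

1.9592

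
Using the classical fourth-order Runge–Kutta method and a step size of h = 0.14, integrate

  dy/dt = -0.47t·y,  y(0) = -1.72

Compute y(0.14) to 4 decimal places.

-1.7121

RK4: k1 = f(t_n, y_n); k2 = f(t_n + h/2, y_n + (h/2)·k1); k3 = f(t_n + h/2, y_n + (h/2)·k2); k4 = f(t_n + h, y_n + h·k3); y_{n+1} = y_n + (h/6)·(k1 + 2k2 + 2k3 + k4).
t=0.000000, y=-1.720000:
  k1 = f(0.000000, -1.720000) = 0.000000
  k2 = f(0.070000, -1.720000) = 0.056588
  k3 = f(0.070000, -1.716039) = 0.056458
  k4 = f(0.140000, -1.712096) = 0.112656
  y ← -1.720000 + (0.14/6)·(k1 + 2k2 + 2k3 + k4) = -1.712096
y(0.14) ≈ -1.7121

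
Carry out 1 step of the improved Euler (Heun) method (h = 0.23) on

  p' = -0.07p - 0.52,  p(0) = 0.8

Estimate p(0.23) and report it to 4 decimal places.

0.6686

Heun: k1 = f(x_n, p_n); k2 = f(x_n + h, p_n + h·k1); p_{n+1} = p_n + (h/2)·(k1 + k2).
x=0.000000, p=0.800000:
  k1 = f(0.000000, 0.800000) = -0.576000
  k2 = f(0.230000, 0.667520) = -0.566726
  p ← 0.800000 + (0.23/2)·(-0.576000 + (-0.566726)) = 0.668586
p(0.23) ≈ 0.6686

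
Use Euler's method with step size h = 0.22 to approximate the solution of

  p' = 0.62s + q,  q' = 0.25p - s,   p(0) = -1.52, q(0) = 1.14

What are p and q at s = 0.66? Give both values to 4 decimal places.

-0.7404, 0.7860

Euler on (p,q): p_{n+1} = p_n + h·p', q_{n+1} = q_n + h·q'.
0.000000: (-1.520000, 1.140000); f=(1.140000, -0.380000) → (-1.269200, 1.056400)
0.220000: (-1.269200, 1.056400); f=(1.192800, -0.537300) → (-1.006784, 0.938194)
0.440000: (-1.006784, 0.938194); f=(1.210994, -0.691696) → (-0.740365, 0.786021)
(p(0.66), q(0.66)) ≈ (-0.7404, 0.7860)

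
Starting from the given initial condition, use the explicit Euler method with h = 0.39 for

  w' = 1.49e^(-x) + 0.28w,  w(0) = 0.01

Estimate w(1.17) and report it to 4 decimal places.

1.4314

Euler: w_{n+1} = w_n + h·f(x_n, w_n).
x=0.000000, w=0.010000: f=1.492800 → w ← 0.010000 + 0.39·1.492800 = 0.592192
x=0.390000, w=0.592192: f=1.174629 → w ← 0.592192 + 0.39·1.174629 = 1.050297
x=0.780000, w=1.050297: f=0.977108 → w ← 1.050297 + 0.39·0.977108 = 1.431369
w(1.17) ≈ 1.4314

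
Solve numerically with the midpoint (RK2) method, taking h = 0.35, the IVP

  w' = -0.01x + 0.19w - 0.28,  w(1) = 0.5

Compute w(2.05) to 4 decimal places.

0.2677

Midpoint: k1 = f(x_n, w_n); k2 = f(x_n + h/2, w_n + (h/2)·k1); w_{n+1} = w_n + h·k2.
x=1.000000, w=0.500000:
  k1 = f(1.000000, 0.500000) = -0.195000
  k2 = f(1.175000, 0.465875) = -0.203234
  w ← 0.500000 + 0.35·(-0.203234) = 0.428868
x=1.350000, w=0.428868:
  k1 = f(1.350000, 0.428868) = -0.212015
  k2 = f(1.525000, 0.391766) = -0.220815
  w ← 0.428868 + 0.35·(-0.220815) = 0.351583
x=1.700000, w=0.351583:
  k1 = f(1.700000, 0.351583) = -0.230199
  k2 = f(1.875000, 0.311298) = -0.239603
  w ← 0.351583 + 0.35·(-0.239603) = 0.267722
w(2.05) ≈ 0.2677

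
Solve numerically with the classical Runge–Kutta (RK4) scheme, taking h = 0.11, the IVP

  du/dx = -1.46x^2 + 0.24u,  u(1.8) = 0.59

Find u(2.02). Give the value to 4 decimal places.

-0.5814

RK4: k1 = f(x_n, u_n); k2 = f(x_n + h/2, u_n + (h/2)·k1); k3 = f(x_n + h/2, u_n + (h/2)·k2); k4 = f(x_n + h, u_n + h·k3); u_{n+1} = u_n + (h/6)·(k1 + 2k2 + 2k3 + k4).
x=1.800000, u=0.590000:
  k1 = f(1.800000, 0.590000) = -4.588800
  k2 = f(1.855000, 0.337616) = -4.942869
  k3 = f(1.855000, 0.318142) = -4.947542
  k4 = f(1.910000, 0.045770) = -5.315241
  u ← 0.590000 + (0.11/6)·(k1 + 2k2 + 2k3 + k4) = 0.045778
x=1.910000, u=0.045778:
  k1 = f(1.910000, 0.045778) = -5.315239
  k2 = f(1.965000, -0.246561) = -5.696563
  k3 = f(1.965000, -0.267533) = -5.701597
  k4 = f(2.020000, -0.581398) = -6.096920
  u ← 0.045778 + (0.11/6)·(k1 + 2k2 + 2k3 + k4) = -0.581378
u(2.02) ≈ -0.5814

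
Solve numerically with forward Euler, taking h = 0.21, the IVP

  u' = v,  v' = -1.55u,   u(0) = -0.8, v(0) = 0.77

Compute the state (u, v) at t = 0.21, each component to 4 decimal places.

Euler on (u,v): u_{n+1} = u_n + h·u', v_{n+1} = v_n + h·v'.
0.000000: (-0.800000, 0.770000); f=(0.770000, 1.240000) → (-0.638300, 1.030400)
(u(0.21), v(0.21)) ≈ (-0.6383, 1.0304)

-0.6383, 1.0304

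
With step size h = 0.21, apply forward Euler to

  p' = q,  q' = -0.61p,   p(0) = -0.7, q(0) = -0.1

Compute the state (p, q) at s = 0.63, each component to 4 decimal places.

-0.7059, 0.1747

Euler on (p,q): p_{n+1} = p_n + h·p', q_{n+1} = q_n + h·q'.
0.000000: (-0.700000, -0.100000); f=(-0.100000, 0.427000) → (-0.721000, -0.010330)
0.210000: (-0.721000, -0.010330); f=(-0.010330, 0.439810) → (-0.723169, 0.082030)
0.420000: (-0.723169, 0.082030); f=(0.082030, 0.441133) → (-0.705943, 0.174668)
(p(0.63), q(0.63)) ≈ (-0.7059, 0.1747)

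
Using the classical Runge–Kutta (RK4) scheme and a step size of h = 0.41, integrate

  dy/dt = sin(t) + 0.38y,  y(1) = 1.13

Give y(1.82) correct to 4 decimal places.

RK4: k1 = f(t_n, y_n); k2 = f(t_n + h/2, y_n + (h/2)·k1); k3 = f(t_n + h/2, y_n + (h/2)·k2); k4 = f(t_n + h, y_n + h·k3); y_{n+1} = y_n + (h/6)·(k1 + 2k2 + 2k3 + k4).
t=1.000000, y=1.130000:
  k1 = f(1.000000, 1.130000) = 1.270871
  k2 = f(1.205000, 1.390529) = 1.462240
  k3 = f(1.205000, 1.429759) = 1.477148
  k4 = f(1.410000, 1.735631) = 1.646640
  y ← 1.130000 + (0.41/6)·(k1 + 2k2 + 2k3 + k4) = 1.731080
t=1.410000, y=1.731080:
  k1 = f(1.410000, 1.731080) = 1.644910
  k2 = f(1.615000, 2.068286) = 1.784972
  k3 = f(1.615000, 2.096999) = 1.795883
  k4 = f(1.820000, 2.467391) = 1.906718
  y ← 1.731080 + (0.41/6)·(k1 + 2k2 + 2k3 + k4) = 2.463158
y(1.82) ≈ 2.4632

2.4632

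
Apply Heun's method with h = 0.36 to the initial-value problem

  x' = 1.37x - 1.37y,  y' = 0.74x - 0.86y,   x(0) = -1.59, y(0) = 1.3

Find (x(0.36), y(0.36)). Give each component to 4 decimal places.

Heun on (x,y): k1 = f(s_n, state_n); k2 = f(s_n + h, state_n + h·k1); state_{n+1} = state_n + (h/2)·(k1 + k2).
0.000000: (-1.590000, 1.300000)
  k1 = (-3.959300, -2.294600)
  predictor → (-3.015348, 0.473944)
  k2 = (-4.780330, -2.638949)
  → (-3.163133, 0.411961)
(x(0.36), y(0.36)) ≈ (-3.1631, 0.4120)

-3.1631, 0.4120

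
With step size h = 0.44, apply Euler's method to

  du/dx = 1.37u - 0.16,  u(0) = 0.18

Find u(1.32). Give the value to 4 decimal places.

0.3771

Euler: u_{n+1} = u_n + h·f(x_n, u_n).
x=0.000000, u=0.180000: f=0.086600 → u ← 0.180000 + 0.44·0.086600 = 0.218104
x=0.440000, u=0.218104: f=0.138802 → u ← 0.218104 + 0.44·0.138802 = 0.279177
x=0.880000, u=0.279177: f=0.222473 → u ← 0.279177 + 0.44·0.222473 = 0.377065
u(1.32) ≈ 0.3771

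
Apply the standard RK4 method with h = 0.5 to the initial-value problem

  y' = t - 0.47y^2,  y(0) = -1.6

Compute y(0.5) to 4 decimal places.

-2.3816

RK4: k1 = f(t_n, y_n); k2 = f(t_n + h/2, y_n + (h/2)·k1); k3 = f(t_n + h/2, y_n + (h/2)·k2); k4 = f(t_n + h, y_n + h·k3); y_{n+1} = y_n + (h/6)·(k1 + 2k2 + 2k3 + k4).
t=0.000000, y=-1.600000:
  k1 = f(0.000000, -1.600000) = -1.203200
  k2 = f(0.250000, -1.900800) = -1.448129
  k3 = f(0.250000, -1.962032) = -1.559298
  k4 = f(0.500000, -2.379649) = -2.161483
  y ← -1.600000 + (0.5/6)·(k1 + 2k2 + 2k3 + k4) = -2.381628
y(0.5) ≈ -2.3816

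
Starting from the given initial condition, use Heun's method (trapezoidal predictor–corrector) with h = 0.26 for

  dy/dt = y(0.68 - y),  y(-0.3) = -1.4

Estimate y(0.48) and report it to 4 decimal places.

-73.6139

Heun: k1 = f(t_n, y_n); k2 = f(t_n + h, y_n + h·k1); y_{n+1} = y_n + (h/2)·(k1 + k2).
t=-0.300000, y=-1.400000:
  k1 = f(-0.300000, -1.400000) = -2.912000
  k2 = f(-0.040000, -2.157120) = -6.120008
  y ← -1.400000 + (0.26/2)·(-2.912000 + (-6.120008)) = -2.574161
t=-0.040000, y=-2.574161:
  k1 = f(-0.040000, -2.574161) = -8.376735
  k2 = f(0.220000, -4.752112) = -25.814006
  y ← -2.574161 + (0.26/2)·(-8.376735 + (-25.814006)) = -7.018957
t=0.220000, y=-7.018957:
  k1 = f(0.220000, -7.018957) = -54.038654
  k2 = f(0.480000, -21.069007) = -458.229993
  y ← -7.018957 + (0.26/2)·(-54.038654 + (-458.229993)) = -73.613881
y(0.48) ≈ -73.6139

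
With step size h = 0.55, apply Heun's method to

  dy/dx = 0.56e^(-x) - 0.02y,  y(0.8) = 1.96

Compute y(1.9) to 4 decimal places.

2.0870

Heun: k1 = f(x_n, y_n); k2 = f(x_n + h, y_n + h·k1); y_{n+1} = y_n + (h/2)·(k1 + k2).
x=0.800000, y=1.960000:
  k1 = f(0.800000, 1.960000) = 0.212424
  k2 = f(1.350000, 2.076833) = 0.103638
  y ← 1.960000 + (0.55/2)·(0.212424 + 0.103638) = 2.046917
x=1.350000, y=2.046917:
  k1 = f(1.350000, 2.046917) = 0.104236
  k2 = f(1.900000, 2.104247) = 0.041673
  y ← 2.046917 + (0.55/2)·(0.104236 + 0.041673) = 2.087042
y(1.9) ≈ 2.0870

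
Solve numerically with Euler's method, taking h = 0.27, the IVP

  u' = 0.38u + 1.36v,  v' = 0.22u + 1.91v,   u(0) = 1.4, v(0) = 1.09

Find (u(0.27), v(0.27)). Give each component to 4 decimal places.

1.9439, 1.7353

Euler on (u,v): u_{n+1} = u_n + h·u', v_{n+1} = v_n + h·v'.
0.000000: (1.400000, 1.090000); f=(2.014400, 2.389900) → (1.943888, 1.735273)
(u(0.27), v(0.27)) ≈ (1.9439, 1.7353)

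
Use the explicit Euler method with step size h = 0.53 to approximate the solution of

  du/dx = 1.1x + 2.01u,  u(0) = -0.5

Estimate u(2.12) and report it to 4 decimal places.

-5.5758

Euler: u_{n+1} = u_n + h·f(x_n, u_n).
x=0.000000, u=-0.500000: f=-1.005000 → u ← -0.500000 + 0.53·(-1.005000) = -1.032650
x=0.530000, u=-1.032650: f=-1.492626 → u ← -1.032650 + 0.53·(-1.492626) = -1.823742
x=1.060000, u=-1.823742: f=-2.499722 → u ← -1.823742 + 0.53·(-2.499722) = -3.148594
x=1.590000, u=-3.148594: f=-4.579675 → u ← -3.148594 + 0.53·(-4.579675) = -5.575822
u(2.12) ≈ -5.5758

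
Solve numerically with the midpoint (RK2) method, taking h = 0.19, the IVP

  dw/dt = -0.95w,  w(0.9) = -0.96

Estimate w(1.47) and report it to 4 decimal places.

-0.5605

Midpoint: k1 = f(t_n, w_n); k2 = f(t_n + h/2, w_n + (h/2)·k1); w_{n+1} = w_n + h·k2.
t=0.900000, w=-0.960000:
  k1 = f(0.900000, -0.960000) = 0.912000
  k2 = f(0.995000, -0.873360) = 0.829692
  w ← -0.960000 + 0.19·0.829692 = -0.802359
t=1.090000, w=-0.802359:
  k1 = f(1.090000, -0.802359) = 0.762241
  k2 = f(1.185000, -0.729946) = 0.693448
  w ← -0.802359 + 0.19·0.693448 = -0.670603
t=1.280000, w=-0.670603:
  k1 = f(1.280000, -0.670603) = 0.637073
  k2 = f(1.375000, -0.610081) = 0.579577
  w ← -0.670603 + 0.19·0.579577 = -0.560484
w(1.47) ≈ -0.5605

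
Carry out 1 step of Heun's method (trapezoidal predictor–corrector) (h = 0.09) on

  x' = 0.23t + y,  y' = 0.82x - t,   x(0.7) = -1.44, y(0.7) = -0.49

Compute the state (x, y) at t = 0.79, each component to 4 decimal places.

-1.4763, -0.6644

Heun on (x,y): k1 = f(t_n, state_n); k2 = f(t_n + h, state_n + h·k1); state_{n+1} = state_n + (h/2)·(k1 + k2).
0.700000: (-1.440000, -0.490000)
  k1 = (-0.329000, -1.880800)
  predictor → (-1.469610, -0.659272)
  k2 = (-0.477572, -1.995080)
  → (-1.476296, -0.664415)
(x(0.79), y(0.79)) ≈ (-1.4763, -0.6644)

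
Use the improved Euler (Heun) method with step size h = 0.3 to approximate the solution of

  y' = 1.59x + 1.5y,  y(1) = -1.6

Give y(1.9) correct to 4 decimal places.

-2.0985

Heun: k1 = f(x_n, y_n); k2 = f(x_n + h, y_n + h·k1); y_{n+1} = y_n + (h/2)·(k1 + k2).
x=1.000000, y=-1.600000:
  k1 = f(1.000000, -1.600000) = -0.810000
  k2 = f(1.300000, -1.843000) = -0.697500
  y ← -1.600000 + (0.3/2)·(-0.810000 + (-0.697500)) = -1.826125
x=1.300000, y=-1.826125:
  k1 = f(1.300000, -1.826125) = -0.672188
  k2 = f(1.600000, -2.027781) = -0.497672
  y ← -1.826125 + (0.3/2)·(-0.672188 + (-0.497672)) = -2.001604
x=1.600000, y=-2.001604:
  k1 = f(1.600000, -2.001604) = -0.458406
  k2 = f(1.900000, -2.139126) = -0.187688
  y ← -2.001604 + (0.3/2)·(-0.458406 + (-0.187688)) = -2.098518
y(1.9) ≈ -2.0985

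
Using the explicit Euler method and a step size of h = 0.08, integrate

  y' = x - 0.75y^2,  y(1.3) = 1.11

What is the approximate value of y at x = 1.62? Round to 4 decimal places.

Euler: y_{n+1} = y_n + h·f(x_n, y_n).
x=1.300000, y=1.110000: f=0.375925 → y ← 1.110000 + 0.08·0.375925 = 1.140074
x=1.380000, y=1.140074: f=0.405173 → y ← 1.140074 + 0.08·0.405173 = 1.172488
x=1.460000, y=1.172488: f=0.428954 → y ← 1.172488 + 0.08·0.428954 = 1.206804
x=1.540000, y=1.206804: f=0.447718 → y ← 1.206804 + 0.08·0.447718 = 1.242622
y(1.62) ≈ 1.2426

1.2426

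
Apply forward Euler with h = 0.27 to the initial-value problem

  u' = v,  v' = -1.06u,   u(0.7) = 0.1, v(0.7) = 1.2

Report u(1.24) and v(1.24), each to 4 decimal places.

Euler on (u,v): u_{n+1} = u_n + h·u', v_{n+1} = v_n + h·v'.
0.700000: (0.100000, 1.200000); f=(1.200000, -0.106000) → (0.424000, 1.171380)
0.970000: (0.424000, 1.171380); f=(1.171380, -0.449440) → (0.740273, 1.050031)
(u(1.24), v(1.24)) ≈ (0.7403, 1.0500)

0.7403, 1.0500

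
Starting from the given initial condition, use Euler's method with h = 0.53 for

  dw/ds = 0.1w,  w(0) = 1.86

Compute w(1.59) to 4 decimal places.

2.1717

Euler: w_{n+1} = w_n + h·f(s_n, w_n).
s=0.000000, w=1.860000: f=0.186000 → w ← 1.860000 + 0.53·0.186000 = 1.958580
s=0.530000, w=1.958580: f=0.195858 → w ← 1.958580 + 0.53·0.195858 = 2.062385
s=1.060000, w=2.062385: f=0.206238 → w ← 2.062385 + 0.53·0.206238 = 2.171691
w(1.59) ≈ 2.1717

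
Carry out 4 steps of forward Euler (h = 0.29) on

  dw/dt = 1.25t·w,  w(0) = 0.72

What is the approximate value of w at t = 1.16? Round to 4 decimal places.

1.2667

Euler: w_{n+1} = w_n + h·f(t_n, w_n).
t=0.000000, w=0.720000: f=0.000000 → w ← 0.720000 + 0.29·0.000000 = 0.720000
t=0.290000, w=0.720000: f=0.261000 → w ← 0.720000 + 0.29·0.261000 = 0.795690
t=0.580000, w=0.795690: f=0.576875 → w ← 0.795690 + 0.29·0.576875 = 0.962984
t=0.870000, w=0.962984: f=1.047245 → w ← 0.962984 + 0.29·1.047245 = 1.266685
w(1.16) ≈ 1.2667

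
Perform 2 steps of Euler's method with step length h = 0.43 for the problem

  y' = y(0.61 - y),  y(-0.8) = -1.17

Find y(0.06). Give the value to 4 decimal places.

Euler: y_{n+1} = y_n + h·f(x_n, y_n).
x=-0.800000, y=-1.170000: f=-2.082600 → y ← -1.170000 + 0.43·(-2.082600) = -2.065518
x=-0.370000, y=-2.065518: f=-5.526331 → y ← -2.065518 + 0.43·(-5.526331) = -4.441840
y(0.06) ≈ -4.4418

-4.4418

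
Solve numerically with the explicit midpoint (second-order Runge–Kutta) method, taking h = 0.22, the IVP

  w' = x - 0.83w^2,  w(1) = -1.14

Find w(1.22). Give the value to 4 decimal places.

Midpoint: k1 = f(x_n, w_n); k2 = f(x_n + h/2, w_n + (h/2)·k1); w_{n+1} = w_n + h·k2.
x=1.000000, w=-1.140000:
  k1 = f(1.000000, -1.140000) = -0.078668
  k2 = f(1.110000, -1.148653) = 0.014894
  w ← -1.140000 + 0.22·0.014894 = -1.136723
w(1.22) ≈ -1.1367

-1.1367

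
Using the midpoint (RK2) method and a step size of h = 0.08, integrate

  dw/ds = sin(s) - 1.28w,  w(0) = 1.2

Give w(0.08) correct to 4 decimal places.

1.0866

Midpoint: k1 = f(s_n, w_n); k2 = f(s_n + h/2, w_n + (h/2)·k1); w_{n+1} = w_n + h·k2.
s=0.000000, w=1.200000:
  k1 = f(0.000000, 1.200000) = -1.536000
  k2 = f(0.040000, 1.138560) = -1.417367
  w ← 1.200000 + 0.08·(-1.417367) = 1.086611
w(0.08) ≈ 1.0866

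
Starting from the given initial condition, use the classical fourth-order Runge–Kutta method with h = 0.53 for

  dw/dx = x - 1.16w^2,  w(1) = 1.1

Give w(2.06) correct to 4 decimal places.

1.2274

RK4: k1 = f(x_n, w_n); k2 = f(x_n + h/2, w_n + (h/2)·k1); k3 = f(x_n + h/2, w_n + (h/2)·k2); k4 = f(x_n + h, w_n + h·k3); w_{n+1} = w_n + (h/6)·(k1 + 2k2 + 2k3 + k4).
x=1.000000, w=1.100000:
  k1 = f(1.000000, 1.100000) = -0.403600
  k2 = f(1.265000, 0.993046) = 0.121077
  k3 = f(1.265000, 1.132085) = -0.221676
  k4 = f(1.530000, 0.982512) = 0.410218
  w ← 1.100000 + (0.53/6)·(k1 + 2k2 + 2k3 + k4) = 1.082812
x=1.530000, w=1.082812:
  k1 = f(1.530000, 1.082812) = 0.169921
  k2 = f(1.795000, 1.127841) = 0.319450
  k3 = f(1.795000, 1.167466) = 0.213946
  k4 = f(2.060000, 1.196203) = 0.400153
  w ← 1.082812 + (0.53/6)·(k1 + 2k2 + 2k3 + k4) = 1.227402
w(2.06) ≈ 1.2274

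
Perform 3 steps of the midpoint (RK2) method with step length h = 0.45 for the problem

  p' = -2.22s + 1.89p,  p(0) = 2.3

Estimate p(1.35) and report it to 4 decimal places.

Midpoint: k1 = f(s_n, p_n); k2 = f(s_n + h/2, p_n + (h/2)·k1); p_{n+1} = p_n + h·k2.
s=0.000000, p=2.300000:
  k1 = f(0.000000, 2.300000) = 4.347000
  k2 = f(0.225000, 3.278075) = 5.696062
  p ← 2.300000 + 0.45·5.696062 = 4.863228
s=0.450000, p=4.863228:
  k1 = f(0.450000, 4.863228) = 8.192501
  k2 = f(0.675000, 6.706540) = 11.176861
  p ← 4.863228 + 0.45·11.176861 = 9.892815
s=0.900000, p=9.892815:
  k1 = f(0.900000, 9.892815) = 16.699421
  k2 = f(1.125000, 13.650185) = 23.301350
  p ← 9.892815 + 0.45·23.301350 = 20.378423
p(1.35) ≈ 20.3784

20.3784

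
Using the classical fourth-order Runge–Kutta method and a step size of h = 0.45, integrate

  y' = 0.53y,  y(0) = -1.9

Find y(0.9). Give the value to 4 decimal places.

RK4: k1 = f(t_n, y_n); k2 = f(t_n + h/2, y_n + (h/2)·k1); k3 = f(t_n + h/2, y_n + (h/2)·k2); k4 = f(t_n + h, y_n + h·k3); y_{n+1} = y_n + (h/6)·(k1 + 2k2 + 2k3 + k4).
t=0.000000, y=-1.900000:
  k1 = f(0.000000, -1.900000) = -1.007000
  k2 = f(0.225000, -2.126575) = -1.127085
  k3 = f(0.225000, -2.153594) = -1.141405
  k4 = f(0.450000, -2.413632) = -1.279225
  y ← -1.900000 + (0.45/6)·(k1 + 2k2 + 2k3 + k4) = -2.411740
t=0.450000, y=-2.411740:
  k1 = f(0.450000, -2.411740) = -1.278222
  k2 = f(0.675000, -2.699340) = -1.430650
  k3 = f(0.675000, -2.733637) = -1.448827
  k4 = f(0.900000, -3.063713) = -1.623768
  y ← -2.411740 + (0.45/6)·(k1 + 2k2 + 2k3 + k4) = -3.061311
y(0.9) ≈ -3.0613

-3.0613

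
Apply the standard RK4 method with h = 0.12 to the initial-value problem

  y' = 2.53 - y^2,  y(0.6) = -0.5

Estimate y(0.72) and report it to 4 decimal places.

RK4: k1 = f(t_n, y_n); k2 = f(t_n + h/2, y_n + (h/2)·k1); k3 = f(t_n + h/2, y_n + (h/2)·k2); k4 = f(t_n + h, y_n + h·k3); y_{n+1} = y_n + (h/6)·(k1 + 2k2 + 2k3 + k4).
t=0.600000, y=-0.500000:
  k1 = f(0.600000, -0.500000) = 2.280000
  k2 = f(0.660000, -0.363200) = 2.398086
  k3 = f(0.660000, -0.356115) = 2.403182
  k4 = f(0.720000, -0.211618) = 2.485218
  y ← -0.500000 + (0.12/6)·(k1 + 2k2 + 2k3 + k4) = -0.212645
y(0.72) ≈ -0.2126

-0.2126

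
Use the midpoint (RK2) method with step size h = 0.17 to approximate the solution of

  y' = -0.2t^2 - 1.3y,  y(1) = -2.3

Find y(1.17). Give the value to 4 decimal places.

Midpoint: k1 = f(t_n, y_n); k2 = f(t_n + h/2, y_n + (h/2)·k1); y_{n+1} = y_n + h·k2.
t=1.000000, y=-2.300000:
  k1 = f(1.000000, -2.300000) = 2.790000
  k2 = f(1.085000, -2.062850) = 2.446260
  y ← -2.300000 + 0.17·2.446260 = -1.884136
y(1.17) ≈ -1.8841

-1.8841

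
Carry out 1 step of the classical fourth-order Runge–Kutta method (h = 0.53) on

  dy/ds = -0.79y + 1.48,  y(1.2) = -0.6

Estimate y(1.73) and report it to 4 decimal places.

0.2459

RK4: k1 = f(s_n, y_n); k2 = f(s_n + h/2, y_n + (h/2)·k1); k3 = f(s_n + h/2, y_n + (h/2)·k2); k4 = f(s_n + h, y_n + h·k3); y_{n+1} = y_n + (h/6)·(k1 + 2k2 + 2k3 + k4).
s=1.200000, y=-0.600000:
  k1 = f(1.200000, -0.600000) = 1.954000
  k2 = f(1.465000, -0.082190) = 1.544930
  k3 = f(1.465000, -0.190594) = 1.630569
  k4 = f(1.730000, 0.264202) = 1.271281
  y ← -0.600000 + (0.53/6)·(k1 + 2k2 + 2k3 + k4) = 0.245905
y(1.73) ≈ 0.2459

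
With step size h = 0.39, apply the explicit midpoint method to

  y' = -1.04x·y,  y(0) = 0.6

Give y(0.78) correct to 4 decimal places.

0.4318

Midpoint: k1 = f(x_n, y_n); k2 = f(x_n + h/2, y_n + (h/2)·k1); y_{n+1} = y_n + h·k2.
x=0.000000, y=0.600000:
  k1 = f(0.000000, 0.600000) = 0.000000
  k2 = f(0.195000, 0.600000) = -0.121680
  y ← 0.600000 + 0.39·(-0.121680) = 0.552545
x=0.390000, y=0.552545:
  k1 = f(0.390000, 0.552545) = -0.224112
  k2 = f(0.585000, 0.508843) = -0.309580
  y ← 0.552545 + 0.39·(-0.309580) = 0.431809
y(0.78) ≈ 0.4318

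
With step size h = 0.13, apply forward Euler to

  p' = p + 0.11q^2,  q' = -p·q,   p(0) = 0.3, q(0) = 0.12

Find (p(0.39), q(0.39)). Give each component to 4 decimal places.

Euler on (p,q): p_{n+1} = p_n + h·p', q_{n+1} = q_n + h·q'.
0.000000: (0.300000, 0.120000); f=(0.301584, -0.036000) → (0.339206, 0.115320)
0.130000: (0.339206, 0.115320); f=(0.340669, -0.039117) → (0.383493, 0.110235)
0.260000: (0.383493, 0.110235); f=(0.384830, -0.042274) → (0.433521, 0.104739)
(p(0.39), q(0.39)) ≈ (0.4335, 0.1047)

0.4335, 0.1047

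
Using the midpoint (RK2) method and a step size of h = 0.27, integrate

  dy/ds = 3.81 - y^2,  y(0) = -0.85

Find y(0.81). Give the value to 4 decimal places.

Midpoint: k1 = f(s_n, y_n); k2 = f(s_n + h/2, y_n + (h/2)·k1); y_{n+1} = y_n + h·k2.
s=0.000000, y=-0.850000:
  k1 = f(0.000000, -0.850000) = 3.087500
  k2 = f(0.135000, -0.433187) = 3.622349
  y ← -0.850000 + 0.27·3.622349 = 0.128034
s=0.270000, y=0.128034:
  k1 = f(0.270000, 0.128034) = 3.793607
  k2 = f(0.405000, 0.640171) = 3.400181
  y ← 0.128034 + 0.27·3.400181 = 1.046083
s=0.540000, y=1.046083:
  k1 = f(0.540000, 1.046083) = 2.715710
  k2 = f(0.675000, 1.412704) = 1.814268
  y ← 1.046083 + 0.27·1.814268 = 1.535935
y(0.81) ≈ 1.5359

1.5359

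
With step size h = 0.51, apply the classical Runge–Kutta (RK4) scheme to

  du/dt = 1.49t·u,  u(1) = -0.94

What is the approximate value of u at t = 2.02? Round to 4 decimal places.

-9.1760

RK4: k1 = f(t_n, u_n); k2 = f(t_n + h/2, u_n + (h/2)·k1); k3 = f(t_n + h/2, u_n + (h/2)·k2); k4 = f(t_n + h, u_n + h·k3); u_{n+1} = u_n + (h/6)·(k1 + 2k2 + 2k3 + k4).
t=1.000000, u=-0.940000:
  k1 = f(1.000000, -0.940000) = -1.400600
  k2 = f(1.255000, -1.297153) = -2.425611
  k3 = f(1.255000, -1.558531) = -2.914375
  k4 = f(1.510000, -2.426331) = -5.459002
  u ← -0.940000 + (0.51/6)·(k1 + 2k2 + 2k3 + k4) = -2.430864
t=1.510000, u=-2.430864:
  k1 = f(1.510000, -2.430864) = -5.469201
  k2 = f(1.765000, -3.825510) = -10.060517
  k3 = f(1.765000, -4.996296) = -13.139508
  k4 = f(2.020000, -9.132013) = -27.485533
  u ← -2.430864 + (0.51/6)·(k1 + 2k2 + 2k3 + k4) = -9.176021
u(2.02) ≈ -9.1760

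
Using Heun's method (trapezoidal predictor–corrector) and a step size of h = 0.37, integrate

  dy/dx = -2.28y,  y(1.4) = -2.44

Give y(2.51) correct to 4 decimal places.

-0.3279

Heun: k1 = f(x_n, y_n); k2 = f(x_n + h, y_n + h·k1); y_{n+1} = y_n + (h/2)·(k1 + k2).
x=1.400000, y=-2.440000:
  k1 = f(1.400000, -2.440000) = 5.563200
  k2 = f(1.770000, -0.381616) = 0.870084
  y ← -2.440000 + (0.37/2)·(5.563200 + 0.870084) = -1.249842
x=1.770000, y=-1.249842:
  k1 = f(1.770000, -1.249842) = 2.849641
  k2 = f(2.140000, -0.195475) = 0.445684
  y ← -1.249842 + (0.37/2)·(2.849641 + 0.445684) = -0.640207
x=2.140000, y=-0.640207:
  k1 = f(2.140000, -0.640207) = 1.459673
  k2 = f(2.510000, -0.100128) = 0.228293
  y ← -0.640207 + (0.37/2)·(1.459673 + 0.228293) = -0.327934
y(2.51) ≈ -0.3279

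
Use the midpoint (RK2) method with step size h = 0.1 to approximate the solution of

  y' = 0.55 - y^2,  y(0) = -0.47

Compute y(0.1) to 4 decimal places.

Midpoint: k1 = f(s_n, y_n); k2 = f(s_n + h/2, y_n + (h/2)·k1); y_{n+1} = y_n + h·k2.
s=0.000000, y=-0.470000:
  k1 = f(0.000000, -0.470000) = 0.329100
  k2 = f(0.050000, -0.453545) = 0.344297
  y ← -0.470000 + 0.1·0.344297 = -0.435570
y(0.1) ≈ -0.4356

-0.4356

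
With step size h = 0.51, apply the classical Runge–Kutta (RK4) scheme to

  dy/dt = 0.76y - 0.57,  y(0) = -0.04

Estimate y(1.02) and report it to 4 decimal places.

RK4: k1 = f(t_n, y_n); k2 = f(t_n + h/2, y_n + (h/2)·k1); k3 = f(t_n + h/2, y_n + (h/2)·k2); k4 = f(t_n + h, y_n + h·k3); y_{n+1} = y_n + (h/6)·(k1 + 2k2 + 2k3 + k4).
t=0.000000, y=-0.040000:
  k1 = f(0.000000, -0.040000) = -0.600400
  k2 = f(0.255000, -0.193102) = -0.716758
  k3 = f(0.255000, -0.222773) = -0.739308
  k4 = f(0.510000, -0.417047) = -0.886956
  y ← -0.040000 + (0.51/6)·(k1 + 2k2 + 2k3 + k4) = -0.413956
t=0.510000, y=-0.413956:
  k1 = f(0.510000, -0.413956) = -0.884607
  k2 = f(0.765000, -0.639531) = -1.056044
  k3 = f(0.765000, -0.683247) = -1.089268
  k4 = f(1.020000, -0.969483) = -1.306807
  y ← -0.413956 + (0.51/6)·(k1 + 2k2 + 2k3 + k4) = -0.964929
y(1.02) ≈ -0.9649

-0.9649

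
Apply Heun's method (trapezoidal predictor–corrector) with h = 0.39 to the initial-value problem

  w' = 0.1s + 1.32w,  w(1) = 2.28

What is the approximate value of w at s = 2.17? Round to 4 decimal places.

Heun: k1 = f(s_n, w_n); k2 = f(s_n + h, w_n + h·k1); w_{n+1} = w_n + (h/2)·(k1 + k2).
s=1.000000, w=2.280000:
  k1 = f(1.000000, 2.280000) = 3.109600
  k2 = f(1.390000, 3.492744) = 4.749422
  w ← 2.280000 + (0.39/2)·(3.109600 + 4.749422) = 3.812509
s=1.390000, w=3.812509:
  k1 = f(1.390000, 3.812509) = 5.171512
  k2 = f(1.780000, 5.829399) = 7.872807
  w ← 3.812509 + (0.39/2)·(5.171512 + 7.872807) = 6.356152
s=1.780000, w=6.356152:
  k1 = f(1.780000, 6.356152) = 8.568120
  k2 = f(2.170000, 9.697718) = 13.017988
  w ← 6.356152 + (0.39/2)·(8.568120 + 13.017988) = 10.565443
w(2.17) ≈ 10.5654

10.5654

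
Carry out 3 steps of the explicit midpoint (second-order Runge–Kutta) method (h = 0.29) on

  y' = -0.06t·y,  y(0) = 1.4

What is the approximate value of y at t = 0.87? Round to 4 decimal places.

Midpoint: k1 = f(t_n, y_n); k2 = f(t_n + h/2, y_n + (h/2)·k1); y_{n+1} = y_n + h·k2.
t=0.000000, y=1.400000:
  k1 = f(0.000000, 1.400000) = 0.000000
  k2 = f(0.145000, 1.400000) = -0.012180
  y ← 1.400000 + 0.29·(-0.012180) = 1.396468
t=0.290000, y=1.396468:
  k1 = f(0.290000, 1.396468) = -0.024299
  k2 = f(0.435000, 1.392945) = -0.036356
  y ← 1.396468 + 0.29·(-0.036356) = 1.385925
t=0.580000, y=1.385925:
  k1 = f(0.580000, 1.385925) = -0.048230
  k2 = f(0.725000, 1.378931) = -0.059984
  y ← 1.385925 + 0.29·(-0.059984) = 1.368529
y(0.87) ≈ 1.3685

1.3685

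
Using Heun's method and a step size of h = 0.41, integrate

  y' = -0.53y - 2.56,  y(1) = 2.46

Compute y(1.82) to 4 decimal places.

Heun: k1 = f(s_n, y_n); k2 = f(s_n + h, y_n + h·k1); y_{n+1} = y_n + (h/2)·(k1 + k2).
s=1.000000, y=2.460000:
  k1 = f(1.000000, 2.460000) = -3.863800
  k2 = f(1.410000, 0.875842) = -3.024196
  y ← 2.460000 + (0.41/2)·(-3.863800 + (-3.024196)) = 1.047961
s=1.410000, y=1.047961:
  k1 = f(1.410000, 1.047961) = -3.115419
  k2 = f(1.820000, -0.229361) = -2.438439
  y ← 1.047961 + (0.41/2)·(-3.115419 + (-2.438439)) = -0.090580
y(1.82) ≈ -0.0906

-0.0906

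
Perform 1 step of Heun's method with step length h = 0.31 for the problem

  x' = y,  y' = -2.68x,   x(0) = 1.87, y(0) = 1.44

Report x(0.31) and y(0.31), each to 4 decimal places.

Heun on (x,y): k1 = f(t_n, state_n); k2 = f(t_n + h, state_n + h·k1); state_{n+1} = state_n + (h/2)·(k1 + k2).
0.000000: (1.870000, 1.440000)
  k1 = (1.440000, -5.011600)
  predictor → (2.316400, -0.113596)
  k2 = (-0.113596, -6.207952)
  → (2.075593, -0.299031)
(x(0.31), y(0.31)) ≈ (2.0756, -0.2990)

2.0756, -0.2990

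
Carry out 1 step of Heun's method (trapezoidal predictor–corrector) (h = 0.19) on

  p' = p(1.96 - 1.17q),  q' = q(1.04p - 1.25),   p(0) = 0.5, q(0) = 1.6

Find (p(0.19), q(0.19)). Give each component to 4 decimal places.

0.5210, 1.3946

Heun on (p,q): k1 = f(t_n, state_n); k2 = f(t_n + h, state_n + h·k1); state_{n+1} = state_n + (h/2)·(k1 + k2).
0.000000: (0.500000, 1.600000)
  k1 = (0.044000, -1.168000)
  predictor → (0.508360, 1.378080)
  k2 = (0.176730, -0.994017)
  → (0.520969, 1.394608)
(p(0.19), q(0.19)) ≈ (0.5210, 1.3946)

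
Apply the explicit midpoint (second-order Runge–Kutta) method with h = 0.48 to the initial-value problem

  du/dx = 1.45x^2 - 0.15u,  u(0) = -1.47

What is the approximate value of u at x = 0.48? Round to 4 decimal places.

-1.3279

Midpoint: k1 = f(x_n, u_n); k2 = f(x_n + h/2, u_n + (h/2)·k1); u_{n+1} = u_n + h·k2.
x=0.000000, u=-1.470000:
  k1 = f(0.000000, -1.470000) = 0.220500
  k2 = f(0.240000, -1.417080) = 0.296082
  u ← -1.470000 + 0.48·0.296082 = -1.327881
u(0.48) ≈ -1.3279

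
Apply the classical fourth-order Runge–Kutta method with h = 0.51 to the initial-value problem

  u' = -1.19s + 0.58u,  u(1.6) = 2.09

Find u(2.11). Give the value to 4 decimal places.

RK4: k1 = f(s_n, u_n); k2 = f(s_n + h/2, u_n + (h/2)·k1); k3 = f(s_n + h/2, u_n + (h/2)·k2); k4 = f(s_n + h, u_n + h·k3); u_{n+1} = u_n + (h/6)·(k1 + 2k2 + 2k3 + k4).
s=1.600000, u=2.090000:
  k1 = f(1.600000, 2.090000) = -0.691800
  k2 = f(1.855000, 1.913591) = -1.097567
  k3 = f(1.855000, 1.810120) = -1.157580
  k4 = f(2.110000, 1.499634) = -1.641112
  u ← 2.090000 + (0.51/6)·(k1 + 2k2 + 2k3 + k4) = 1.508327
u(2.11) ≈ 1.5083

1.5083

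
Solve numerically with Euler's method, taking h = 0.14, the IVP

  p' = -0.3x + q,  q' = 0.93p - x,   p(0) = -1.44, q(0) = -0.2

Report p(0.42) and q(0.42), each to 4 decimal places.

-1.6236, -0.8364

Euler on (p,q): p_{n+1} = p_n + h·p', q_{n+1} = q_n + h·q'.
0.000000: (-1.440000, -0.200000); f=(-0.200000, -1.339200) → (-1.468000, -0.387488)
0.140000: (-1.468000, -0.387488); f=(-0.429488, -1.505240) → (-1.528128, -0.598222)
0.280000: (-1.528128, -0.598222); f=(-0.682222, -1.701159) → (-1.623639, -0.836384)
(p(0.42), q(0.42)) ≈ (-1.6236, -0.8364)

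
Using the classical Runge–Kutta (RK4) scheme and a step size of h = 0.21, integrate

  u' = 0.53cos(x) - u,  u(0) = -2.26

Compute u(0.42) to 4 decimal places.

RK4: k1 = f(x_n, u_n); k2 = f(x_n + h/2, u_n + (h/2)·k1); k3 = f(x_n + h/2, u_n + (h/2)·k2); k4 = f(x_n + h, u_n + h·k3); u_{n+1} = u_n + (h/6)·(k1 + 2k2 + 2k3 + k4).
x=0.000000, u=-2.260000:
  k1 = f(0.000000, -2.260000) = 2.790000
  k2 = f(0.105000, -1.967050) = 2.494131
  k3 = f(0.105000, -1.998116) = 2.525197
  k4 = f(0.210000, -1.729709) = 2.248065
  u ← -2.260000 + (0.21/6)·(k1 + 2k2 + 2k3 + k4) = -1.732315
x=0.210000, u=-1.732315:
  k1 = f(0.210000, -1.732315) = 2.250671
  k2 = f(0.315000, -1.495994) = 1.999916
  k3 = f(0.315000, -1.522324) = 2.026246
  k4 = f(0.420000, -1.306803) = 1.790740
  u ← -1.732315 + (0.21/6)·(k1 + 2k2 + 2k3 + k4) = -1.309034
u(0.42) ≈ -1.3090

-1.3090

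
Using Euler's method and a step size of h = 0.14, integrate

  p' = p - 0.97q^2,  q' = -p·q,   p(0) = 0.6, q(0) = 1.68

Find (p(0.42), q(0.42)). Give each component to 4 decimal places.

Euler on (p,q): p_{n+1} = p_n + h·p', q_{n+1} = q_n + h·q'.
0.000000: (0.600000, 1.680000); f=(-2.137728, -1.008000) → (0.300718, 1.538880)
0.140000: (0.300718, 1.538880); f=(-1.996389, -0.462769) → (0.021224, 1.474092)
0.280000: (0.021224, 1.474092); f=(-2.086536, -0.031286) → (-0.270891, 1.469712)
(p(0.42), q(0.42)) ≈ (-0.2709, 1.4697)

-0.2709, 1.4697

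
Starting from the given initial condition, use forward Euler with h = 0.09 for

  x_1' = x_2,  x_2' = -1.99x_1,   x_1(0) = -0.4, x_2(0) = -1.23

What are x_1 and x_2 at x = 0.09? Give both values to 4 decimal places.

Euler on (x_1,x_2): x_1_{n+1} = x_1_n + h·x_1', x_2_{n+1} = x_2_n + h·x_2'.
0.000000: (-0.400000, -1.230000); f=(-1.230000, 0.796000) → (-0.510700, -1.158360)
(x_1(0.09), x_2(0.09)) ≈ (-0.5107, -1.1584)

-0.5107, -1.1584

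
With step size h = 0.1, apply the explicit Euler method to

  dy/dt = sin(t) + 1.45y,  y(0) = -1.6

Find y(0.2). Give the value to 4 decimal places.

-2.0877

Euler: y_{n+1} = y_n + h·f(t_n, y_n).
t=0.000000, y=-1.600000: f=-2.320000 → y ← -1.600000 + 0.1·(-2.320000) = -1.832000
t=0.100000, y=-1.832000: f=-2.556567 → y ← -1.832000 + 0.1·(-2.556567) = -2.087657
y(0.2) ≈ -2.0877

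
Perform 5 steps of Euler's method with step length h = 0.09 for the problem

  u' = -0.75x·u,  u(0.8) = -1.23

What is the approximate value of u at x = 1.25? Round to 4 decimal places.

-0.8734

Euler: u_{n+1} = u_n + h·f(x_n, u_n).
x=0.800000, u=-1.230000: f=0.738000 → u ← -1.230000 + 0.09·0.738000 = -1.163580
x=0.890000, u=-1.163580: f=0.776690 → u ← -1.163580 + 0.09·0.776690 = -1.093678
x=0.980000, u=-1.093678: f=0.803853 → u ← -1.093678 + 0.09·0.803853 = -1.021331
x=1.070000, u=-1.021331: f=0.819618 → u ← -1.021331 + 0.09·0.819618 = -0.947565
x=1.160000, u=-0.947565: f=0.824382 → u ← -0.947565 + 0.09·0.824382 = -0.873371
u(1.25) ≈ -0.8734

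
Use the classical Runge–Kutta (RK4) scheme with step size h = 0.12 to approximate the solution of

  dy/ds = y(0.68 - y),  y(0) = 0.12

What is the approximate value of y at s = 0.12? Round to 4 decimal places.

RK4: k1 = f(s_n, y_n); k2 = f(s_n + h/2, y_n + (h/2)·k1); k3 = f(s_n + h/2, y_n + (h/2)·k2); k4 = f(s_n + h, y_n + h·k3); y_{n+1} = y_n + (h/6)·(k1 + 2k2 + 2k3 + k4).
s=0.000000, y=0.120000:
  k1 = f(0.000000, 0.120000) = 0.067200
  k2 = f(0.060000, 0.124032) = 0.068958
  k3 = f(0.060000, 0.124137) = 0.069003
  k4 = f(0.120000, 0.128280) = 0.070775
  y ← 0.120000 + (0.12/6)·(k1 + 2k2 + 2k3 + k4) = 0.128278
y(0.12) ≈ 0.1283

0.1283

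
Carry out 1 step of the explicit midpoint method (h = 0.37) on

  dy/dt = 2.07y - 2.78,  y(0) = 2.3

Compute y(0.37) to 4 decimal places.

3.3137

Midpoint: k1 = f(t_n, y_n); k2 = f(t_n + h/2, y_n + (h/2)·k1); y_{n+1} = y_n + h·k2.
t=0.000000, y=2.300000:
  k1 = f(0.000000, 2.300000) = 1.981000
  k2 = f(0.185000, 2.666485) = 2.739624
  y ← 2.300000 + 0.37·2.739624 = 3.313661
y(0.37) ≈ 3.3137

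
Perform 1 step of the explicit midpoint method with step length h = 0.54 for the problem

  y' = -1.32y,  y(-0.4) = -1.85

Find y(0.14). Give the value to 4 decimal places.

-1.0013

Midpoint: k1 = f(s_n, y_n); k2 = f(s_n + h/2, y_n + (h/2)·k1); y_{n+1} = y_n + h·k2.
s=-0.400000, y=-1.850000:
  k1 = f(-0.400000, -1.850000) = 2.442000
  k2 = f(-0.130000, -1.190660) = 1.571671
  y ← -1.850000 + 0.54·1.571671 = -1.001298
y(0.14) ≈ -1.0013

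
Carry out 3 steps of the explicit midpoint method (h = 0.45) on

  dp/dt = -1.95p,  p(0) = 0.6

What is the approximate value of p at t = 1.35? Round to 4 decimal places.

0.0784

Midpoint: k1 = f(t_n, p_n); k2 = f(t_n + h/2, p_n + (h/2)·k1); p_{n+1} = p_n + h·k2.
t=0.000000, p=0.600000:
  k1 = f(0.000000, 0.600000) = -1.170000
  k2 = f(0.225000, 0.336750) = -0.656662
  p ← 0.600000 + 0.45·(-0.656662) = 0.304502
t=0.450000, p=0.304502:
  k1 = f(0.450000, 0.304502) = -0.593779
  k2 = f(0.675000, 0.170902) = -0.333258
  p ← 0.304502 + 0.45·(-0.333258) = 0.154536
t=0.900000, p=0.154536:
  k1 = f(0.900000, 0.154536) = -0.301345
  k2 = f(1.125000, 0.086733) = -0.169130
  p ← 0.154536 + 0.45·(-0.169130) = 0.078427
p(1.35) ≈ 0.0784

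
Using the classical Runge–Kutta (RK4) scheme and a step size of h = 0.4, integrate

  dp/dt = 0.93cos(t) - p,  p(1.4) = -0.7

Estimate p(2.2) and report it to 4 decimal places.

-0.4538

RK4: k1 = f(t_n, p_n); k2 = f(t_n + h/2, p_n + (h/2)·k1); k3 = f(t_n + h/2, p_n + (h/2)·k2); k4 = f(t_n + h, p_n + h·k3); p_{n+1} = p_n + (h/6)·(k1 + 2k2 + 2k3 + k4).
t=1.400000, p=-0.700000:
  k1 = f(1.400000, -0.700000) = 0.858069
  k2 = f(1.600000, -0.528386) = 0.501231
  k3 = f(1.600000, -0.599754) = 0.572598
  k4 = f(1.800000, -0.470961) = 0.259663
  p ← -0.700000 + (0.4/6)·(k1 + 2k2 + 2k3 + k4) = -0.482307
t=1.800000, p=-0.482307:
  k1 = f(1.800000, -0.482307) = 0.271009
  k2 = f(2.000000, -0.428105) = 0.041089
  k3 = f(2.000000, -0.474090) = 0.087073
  k4 = f(2.200000, -0.447478) = -0.099828
  p ← -0.482307 + (0.4/6)·(k1 + 2k2 + 2k3 + k4) = -0.453807
p(2.2) ≈ -0.4538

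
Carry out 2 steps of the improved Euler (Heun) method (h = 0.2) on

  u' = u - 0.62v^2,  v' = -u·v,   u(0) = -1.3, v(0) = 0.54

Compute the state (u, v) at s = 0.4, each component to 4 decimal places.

Heun on (u,v): k1 = f(s_n, state_n); k2 = f(s_n + h, state_n + h·k1); state_{n+1} = state_n + (h/2)·(k1 + k2).
0.000000: (-1.300000, 0.540000)
  k1 = (-1.480792, 0.702000)
  predictor → (-1.596158, 0.680400)
  k2 = (-1.883184, 1.086026)
  → (-1.636398, 0.718803)
0.200000: (-1.636398, 0.718803)
  k1 = (-1.956737, 1.176247)
  predictor → (-2.027745, 0.954052)
  k2 = (-2.592078, 1.934574)
  → (-2.091279, 1.029885)
(u(0.4), v(0.4)) ≈ (-2.0913, 1.0299)

-2.0913, 1.0299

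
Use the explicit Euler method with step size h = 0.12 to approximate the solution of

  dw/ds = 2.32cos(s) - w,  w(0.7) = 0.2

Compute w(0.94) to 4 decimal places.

0.5322

Euler: w_{n+1} = w_n + h·f(s_n, w_n).
s=0.700000, w=0.200000: f=1.574434 → w ← 0.200000 + 0.12·1.574434 = 0.388932
s=0.820000, w=0.388932: f=1.193821 → w ← 0.388932 + 0.12·1.193821 = 0.532191
w(0.94) ≈ 0.5322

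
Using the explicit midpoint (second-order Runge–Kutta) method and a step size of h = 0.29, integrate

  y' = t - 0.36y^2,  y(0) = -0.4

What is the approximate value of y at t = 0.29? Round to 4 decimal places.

-0.3754

Midpoint: k1 = f(t_n, y_n); k2 = f(t_n + h/2, y_n + (h/2)·k1); y_{n+1} = y_n + h·k2.
t=0.000000, y=-0.400000:
  k1 = f(0.000000, -0.400000) = -0.057600
  k2 = f(0.145000, -0.408352) = 0.084970
  y ← -0.400000 + 0.29·0.084970 = -0.375359
y(0.29) ≈ -0.3754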